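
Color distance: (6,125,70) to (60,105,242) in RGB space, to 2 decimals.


d = √[(R₁-R₂)² + (G₁-G₂)² + (B₁-B₂)²]
d = √[(6-60)² + (125-105)² + (70-242)²]
d = √[2916 + 400 + 29584]
d = √32900
d ≈ 181.38


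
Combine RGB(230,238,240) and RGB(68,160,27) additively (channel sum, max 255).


Additive: each channel = min(255, C₁+C₂)
R: 230+68 = 298 → 255
G: 238+160 = 398 → 255
B: 240+27 = 267 → 255
= RGB(255, 255, 255)


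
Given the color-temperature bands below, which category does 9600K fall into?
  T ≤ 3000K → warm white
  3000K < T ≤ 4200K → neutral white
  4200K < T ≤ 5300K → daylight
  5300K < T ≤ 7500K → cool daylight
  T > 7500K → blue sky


Temperature: 9600K
9600K > 7500K → blue sky
Classification: blue sky


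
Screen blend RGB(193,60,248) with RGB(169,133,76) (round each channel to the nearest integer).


Screen: C = 255 - (255-A)×(255-B)/255, rounded to nearest integer
R: 255 - (255-193)×(255-169)/255 = 255 - 5332/255 ≈ 255 - 20.910 = 234.090 → 234
G: 255 - (255-60)×(255-133)/255 = 255 - 23790/255 ≈ 255 - 93.294 = 161.706 → 162
B: 255 - (255-248)×(255-76)/255 = 255 - 1253/255 ≈ 255 - 4.914 = 250.086 → 250
= RGB(234, 162, 250)


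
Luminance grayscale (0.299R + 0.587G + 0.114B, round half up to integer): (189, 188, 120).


Gray = 0.299×R + 0.587×G + 0.114×B
Gray = 0.299×189 + 0.587×188 + 0.114×120
Gray = 56.511 + 110.356 + 13.680
Gray = 180.547 → round half up → 181
Gray = 181


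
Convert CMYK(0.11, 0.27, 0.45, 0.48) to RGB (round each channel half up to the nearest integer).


R = 255 × (1-C) × (1-K) = 255 × 0.89 × 0.52 = 118.014 → 118
G = 255 × (1-M) × (1-K) = 255 × 0.73 × 0.52 = 96.798 → 97
B = 255 × (1-Y) × (1-K) = 255 × 0.55 × 0.52 = 72.93 → 73
= RGB(118, 97, 73)


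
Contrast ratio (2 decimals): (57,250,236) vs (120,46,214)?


Linearize each sRGB channel c=v/255: c/12.92 if c ≤ 0.04045 else ((c+0.055)/1.055)^2.4
L = 0.2126×R_lin + 0.7152×G_lin + 0.0722×B_lin
Color 1 (57,250,236):
  R=57: 57/255≈0.2235 > 0.04045 → ((0.2235+0.055)/1.055)^2.4 ≈ 0.04092
  G=250: 250/255≈0.9804 > 0.04045 → ((0.9804+0.055)/1.055)^2.4 ≈ 0.95597
  B=236: 236/255≈0.9255 > 0.04045 → ((0.9255+0.055)/1.055)^2.4 ≈ 0.83880
  L1 = 0.2126×0.04092 + 0.7152×0.95597 + 0.0722×0.83880 ≈ 0.75297
Color 2 (120,46,214):
  R=120: 120/255≈0.4706 > 0.04045 → ((0.4706+0.055)/1.055)^2.4 ≈ 0.18782
  G=46: 46/255≈0.1804 > 0.04045 → ((0.1804+0.055)/1.055)^2.4 ≈ 0.02732
  B=214: 214/255≈0.8392 > 0.04045 → ((0.8392+0.055)/1.055)^2.4 ≈ 0.67244
  L2 = 0.2126×0.18782 + 0.7152×0.02732 + 0.0722×0.67244 ≈ 0.10802
Lighter = 0.75297, Darker = 0.10802
Ratio = (L_lighter + 0.05) / (L_darker + 0.05)
Ratio = (0.75297 + 0.05) / (0.10802 + 0.05) = 0.80297 / 0.15802 ≈ 5.0814
Ratio ≈ 5.08:1


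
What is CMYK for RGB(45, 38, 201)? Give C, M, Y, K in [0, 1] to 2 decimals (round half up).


R'=45/255≈0.1765, G'=38/255≈0.1490, B'=201/255≈0.7882
K = 1 - max(R',G',B') = 1 - 201/255 = 54/255 = 0.21176… → 0.21
(1-R'-K)/(1-K) simplifies to (max-R)/max with max = 201:
C = (201-45)/201 = 156/201 = 0.77611… → 0.78
M = (201-38)/201 = 163/201 = 0.81094… → 0.81
Y = (201-201)/201 = 0/201 = 0 → 0.00
= CMYK(0.78, 0.81, 0.00, 0.21)


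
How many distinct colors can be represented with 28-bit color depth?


Colors = 2^bits = 2^28
= 268,435,456 colors


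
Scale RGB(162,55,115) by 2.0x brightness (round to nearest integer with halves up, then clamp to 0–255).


Multiply each channel by 2.0, round half up, clamp to [0, 255]
R: 162×2.0 = 324 → clamp → 255
G: 55×2.0 = 110
B: 115×2.0 = 230
= RGB(255, 110, 230)


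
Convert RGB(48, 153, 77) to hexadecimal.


R = 48 → 30 (hex)
G = 153 → 99 (hex)
B = 77 → 4D (hex)
Hex = #30994D


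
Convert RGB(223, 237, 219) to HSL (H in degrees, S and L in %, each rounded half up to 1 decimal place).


Normalize: R'=223/255≈0.8745, G'=237/255≈0.9294, B'=219/255≈0.8588
Max=237/255, Min=219/255, Δ=Max-Min=18/255
L = (Max+Min)/2 = (237+219)/510 = 456/510 = 0.89411… → L = 89.4%
L > 0.5 → S = Δ/(2-Max-Min) = 18/(510-237-219) = 18/54 = 0.33333… → S = 33.3%
(the 1/255 factors cancel in S and H, so raw channel differences can be used)
Max is G' → H = 60 × ((B-R)/Δ + 2) = 60 × ((219-223)/18 + 2)
  -4/18 + 2 = -0.2222… + 2 = 1.7777…
  H = 60 × 1.7777… = 106.666…° → H = 106.7°
= HSL(106.7°, 33.3%, 89.4%)


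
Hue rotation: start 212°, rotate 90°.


New hue = (H + rotation) mod 360
New hue = (212 + 90) mod 360
= 302 mod 360
= 302°


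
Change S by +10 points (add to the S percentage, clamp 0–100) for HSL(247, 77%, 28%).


Original S = 77%
Adjustment = +10 percentage points
New S = 77 + (10) = 87
Clamp to [0, 100] → 87
= HSL(247°, 87%, 28%)


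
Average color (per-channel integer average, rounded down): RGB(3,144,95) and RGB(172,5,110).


Midpoint: each channel = ⌊(C₁+C₂)/2⌋
R: ⌊(3+172)/2⌋ = 87
G: ⌊(144+5)/2⌋ = 74
B: ⌊(95+110)/2⌋ = 102
= RGB(87, 74, 102)


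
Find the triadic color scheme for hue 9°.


Triadic: equally spaced at 120° intervals
H1 = 9°
H2 = (9 + 120) mod 360 = 129°
H3 = (9 + 240) mod 360 = 249°
Triadic = 9°, 129°, 249°


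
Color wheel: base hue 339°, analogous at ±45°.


Base hue: 339°
Left analog: (339 - 45) mod 360 = 294°
Right analog: (339 + 45) mod 360 = 24°
Analogous hues = 294° and 24°


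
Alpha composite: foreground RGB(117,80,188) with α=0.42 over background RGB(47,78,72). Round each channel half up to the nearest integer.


C = α×F + (1-α)×B, with 1-α = 0.58
R: 0.42×117 + 0.58×47 = 49.14 + 27.26 = 76.40 → 76
G: 0.42×80 + 0.58×78 = 33.60 + 45.24 = 78.84 → 79
B: 0.42×188 + 0.58×72 = 78.96 + 41.76 = 120.72 → 121
= RGB(76, 79, 121)


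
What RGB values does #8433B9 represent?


84 → 132 (R)
33 → 51 (G)
B9 → 185 (B)
= RGB(132, 51, 185)


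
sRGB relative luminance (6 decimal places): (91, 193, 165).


Linearize each channel (sRGB transfer function): c = v/255; c_lin = c/12.92 if c ≤ 0.04045, else ((c+0.055)/1.055)^2.4
  R: 91/255 ≈ 0.356863 > 0.04045 → ((0.356863+0.055)/1.055)^2.4 ≈ 0.104616
  G: 193/255 ≈ 0.756863 > 0.04045 → ((0.756863+0.055)/1.055)^2.4 ≈ 0.533276
  B: 165/255 ≈ 0.647059 > 0.04045 → ((0.647059+0.055)/1.055)^2.4 ≈ 0.376262
R_lin = 0.104616, G_lin = 0.533276, B_lin = 0.376262
L = 0.2126×R + 0.7152×G + 0.0722×B
L = 0.2126×0.104616 + 0.7152×0.533276 + 0.0722×0.376262
L ≈ 0.430807


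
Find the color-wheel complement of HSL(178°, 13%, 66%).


Complement = opposite side of color wheel = hue + 180°
H' = (178 + 180) mod 360 = 358°
S and L unchanged.
= HSL(358°, 13%, 66%)


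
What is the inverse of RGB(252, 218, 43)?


Invert: (255-R, 255-G, 255-B)
R: 255-252 = 3
G: 255-218 = 37
B: 255-43 = 212
= RGB(3, 37, 212)


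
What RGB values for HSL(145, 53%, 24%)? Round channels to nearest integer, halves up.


H=145°, S=0.53, L=0.24
C = (1-|2L-1|)×S = (1-|-0.52|)×0.53 = 0.2544
H' = H/60 = 145/60 ≈ 2.4167; X = C×(1-|H' mod 2 - 1|) = 0.106
m = L - C/2 = 0.24 - 0.1272 = 0.1128
Sector ⌊H'⌋ = 2 → (R',G',B') = (0.0, 0.2544, 0.106)
RGB = ((R'+m)×255, (G'+m)×255, (B'+m)×255) = (28.764, 93.636, 55.794)
Round half up → RGB(29, 94, 56)


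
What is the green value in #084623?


Color: #084623
R = 08 = 8
G = 46 = 70
B = 23 = 35
Green = 70


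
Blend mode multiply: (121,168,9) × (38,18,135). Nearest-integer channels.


Multiply: C = A×B/255, rounded to nearest integer
R: 121×38/255 = 4598/255 ≈ 18.031 → 18
G: 168×18/255 = 3024/255 ≈ 11.859 → 12
B: 9×135/255 = 1215/255 ≈ 4.765 → 5
= RGB(18, 12, 5)


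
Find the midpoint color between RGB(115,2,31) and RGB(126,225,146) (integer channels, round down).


Midpoint: each channel = ⌊(C₁+C₂)/2⌋
R: ⌊(115+126)/2⌋ = 120
G: ⌊(2+225)/2⌋ = 113
B: ⌊(31+146)/2⌋ = 88
= RGB(120, 113, 88)


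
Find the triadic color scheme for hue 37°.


Triadic: equally spaced at 120° intervals
H1 = 37°
H2 = (37 + 120) mod 360 = 157°
H3 = (37 + 240) mod 360 = 277°
Triadic = 37°, 157°, 277°


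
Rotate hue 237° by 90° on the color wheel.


New hue = (H + rotation) mod 360
New hue = (237 + 90) mod 360
= 327 mod 360
= 327°


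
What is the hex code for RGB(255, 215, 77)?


R = 255 → FF (hex)
G = 215 → D7 (hex)
B = 77 → 4D (hex)
Hex = #FFD74D


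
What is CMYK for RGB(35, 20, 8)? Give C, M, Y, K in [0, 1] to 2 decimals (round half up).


R'=35/255≈0.1373, G'=20/255≈0.0784, B'=8/255≈0.0314
K = 1 - max(R',G',B') = 1 - 35/255 = 220/255 = 0.86274… → 0.86
(1-R'-K)/(1-K) simplifies to (max-R)/max with max = 35:
C = (35-35)/35 = 0/35 = 0 → 0.00
M = (35-20)/35 = 15/35 = 0.42857… → 0.43
Y = (35-8)/35 = 27/35 = 0.77142… → 0.77
= CMYK(0.00, 0.43, 0.77, 0.86)


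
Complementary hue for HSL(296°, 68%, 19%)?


Complement = opposite side of color wheel = hue + 180°
H' = (296 + 180) mod 360 = 116°
S and L unchanged.
= HSL(116°, 68%, 19%)


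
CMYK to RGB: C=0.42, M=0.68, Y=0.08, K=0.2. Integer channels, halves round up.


R = 255 × (1-C) × (1-K) = 255 × 0.58 × 0.80 = 118.32 → 118
G = 255 × (1-M) × (1-K) = 255 × 0.32 × 0.80 = 65.28 → 65
B = 255 × (1-Y) × (1-K) = 255 × 0.92 × 0.80 = 187.68 → 188
= RGB(118, 65, 188)


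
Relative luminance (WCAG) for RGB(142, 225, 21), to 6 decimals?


Linearize each channel (sRGB transfer function): c = v/255; c_lin = c/12.92 if c ≤ 0.04045, else ((c+0.055)/1.055)^2.4
  R: 142/255 ≈ 0.556863 > 0.04045 → ((0.556863+0.055)/1.055)^2.4 ≈ 0.270498
  G: 225/255 ≈ 0.882353 > 0.04045 → ((0.882353+0.055)/1.055)^2.4 ≈ 0.752942
  B: 21/255 ≈ 0.082353 > 0.04045 → ((0.082353+0.055)/1.055)^2.4 ≈ 0.007499
R_lin = 0.270498, G_lin = 0.752942, B_lin = 0.007499
L = 0.2126×R + 0.7152×G + 0.0722×B
L = 0.2126×0.270498 + 0.7152×0.752942 + 0.0722×0.007499
L ≈ 0.596554


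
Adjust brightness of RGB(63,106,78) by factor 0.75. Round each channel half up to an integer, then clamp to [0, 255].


Multiply each channel by 0.75, round half up, clamp to [0, 255]
R: 63×0.75 = 47.25 → round → 47
G: 106×0.75 = 79.5 → round → 80
B: 78×0.75 = 58.5 → round → 59
= RGB(47, 80, 59)


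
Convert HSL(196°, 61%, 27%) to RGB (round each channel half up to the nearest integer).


H=196°, S=0.61, L=0.27
C = (1-|2L-1|)×S = (1-|-0.46|)×0.61 = 0.3294
H' = H/60 = 196/60 ≈ 3.2667; X = C×(1-|H' mod 2 - 1|) = 0.24156
m = L - C/2 = 0.27 - 0.1647 = 0.1053
Sector ⌊H'⌋ = 3 → (R',G',B') = (0.0, 0.24156, 0.3294)
RGB = ((R'+m)×255, (G'+m)×255, (B'+m)×255) = (26.8515, 88.4493, 110.8485)
Round half up → RGB(27, 88, 111)


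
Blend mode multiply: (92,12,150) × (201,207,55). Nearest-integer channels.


Multiply: C = A×B/255, rounded to nearest integer
R: 92×201/255 = 18492/255 ≈ 72.518 → 73
G: 12×207/255 = 2484/255 ≈ 9.741 → 10
B: 150×55/255 = 8250/255 ≈ 32.353 → 32
= RGB(73, 10, 32)


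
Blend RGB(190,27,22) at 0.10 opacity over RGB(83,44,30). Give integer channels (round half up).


C = α×F + (1-α)×B, with 1-α = 0.90
R: 0.10×190 + 0.90×83 = 19.00 + 74.70 = 93.70 → 94
G: 0.10×27 + 0.90×44 = 2.70 + 39.60 = 42.30 → 42
B: 0.10×22 + 0.90×30 = 2.20 + 27.00 = 29.20 → 29
= RGB(94, 42, 29)


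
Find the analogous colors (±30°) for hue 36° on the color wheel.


Base hue: 36°
Left analog: (36 - 30) mod 360 = 6°
Right analog: (36 + 30) mod 360 = 66°
Analogous hues = 6° and 66°


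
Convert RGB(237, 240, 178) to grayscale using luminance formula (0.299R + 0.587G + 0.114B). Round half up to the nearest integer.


Gray = 0.299×R + 0.587×G + 0.114×B
Gray = 0.299×237 + 0.587×240 + 0.114×178
Gray = 70.863 + 140.880 + 20.292
Gray = 232.035 → round half up → 232
Gray = 232


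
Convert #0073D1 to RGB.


00 → 0 (R)
73 → 115 (G)
D1 → 209 (B)
= RGB(0, 115, 209)


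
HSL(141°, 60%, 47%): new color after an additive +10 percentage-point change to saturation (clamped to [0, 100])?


Original S = 60%
Adjustment = +10 percentage points
New S = 60 + (10) = 70
Clamp to [0, 100] → 70
= HSL(141°, 70%, 47%)


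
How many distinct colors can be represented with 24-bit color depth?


Colors = 2^bits = 2^24
= 16,777,216 colors


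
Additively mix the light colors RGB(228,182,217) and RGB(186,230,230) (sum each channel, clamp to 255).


Additive: each channel = min(255, C₁+C₂)
R: 228+186 = 414 → 255
G: 182+230 = 412 → 255
B: 217+230 = 447 → 255
= RGB(255, 255, 255)


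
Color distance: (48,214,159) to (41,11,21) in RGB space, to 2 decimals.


d = √[(R₁-R₂)² + (G₁-G₂)² + (B₁-B₂)²]
d = √[(48-41)² + (214-11)² + (159-21)²]
d = √[49 + 41209 + 19044]
d = √60302
d ≈ 245.56


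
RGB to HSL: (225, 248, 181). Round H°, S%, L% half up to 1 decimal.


Normalize: R'=225/255≈0.8824, G'=248/255≈0.9725, B'=181/255≈0.7098
Max=248/255, Min=181/255, Δ=Max-Min=67/255
L = (Max+Min)/2 = (248+181)/510 = 429/510 = 0.84117… → L = 84.1%
L > 0.5 → S = Δ/(2-Max-Min) = 67/(510-248-181) = 67/81 = 0.82716… → S = 82.7%
(the 1/255 factors cancel in S and H, so raw channel differences can be used)
Max is G' → H = 60 × ((B-R)/Δ + 2) = 60 × ((181-225)/67 + 2)
  -44/67 + 2 = -0.6567… + 2 = 1.3432…
  H = 60 × 1.3432… = 80.597…° → H = 80.6°
= HSL(80.6°, 82.7%, 84.1%)


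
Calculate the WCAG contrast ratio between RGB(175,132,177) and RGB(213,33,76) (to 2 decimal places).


Linearize each sRGB channel c=v/255: c/12.92 if c ≤ 0.04045 else ((c+0.055)/1.055)^2.4
L = 0.2126×R_lin + 0.7152×G_lin + 0.0722×B_lin
Color 1 (175,132,177):
  R=175: 175/255≈0.6863 > 0.04045 → ((0.6863+0.055)/1.055)^2.4 ≈ 0.42869
  G=132: 132/255≈0.5176 > 0.04045 → ((0.5176+0.055)/1.055)^2.4 ≈ 0.23074
  B=177: 177/255≈0.6941 > 0.04045 → ((0.6941+0.055)/1.055)^2.4 ≈ 0.43966
  L1 = 0.2126×0.42869 + 0.7152×0.23074 + 0.0722×0.43966 ≈ 0.28791
Color 2 (213,33,76):
  R=213: 213/255≈0.8353 > 0.04045 → ((0.8353+0.055)/1.055)^2.4 ≈ 0.66539
  G=33: 33/255≈0.1294 > 0.04045 → ((0.1294+0.055)/1.055)^2.4 ≈ 0.01521
  B=76: 76/255≈0.2980 > 0.04045 → ((0.2980+0.055)/1.055)^2.4 ≈ 0.07227
  L2 = 0.2126×0.66539 + 0.7152×0.01521 + 0.0722×0.07227 ≈ 0.15756
Lighter = 0.28791, Darker = 0.15756
Ratio = (L_lighter + 0.05) / (L_darker + 0.05)
Ratio = (0.28791 + 0.05) / (0.15756 + 0.05) = 0.33791 / 0.20756 ≈ 1.6280
Ratio ≈ 1.63:1


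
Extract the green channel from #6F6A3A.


Color: #6F6A3A
R = 6F = 111
G = 6A = 106
B = 3A = 58
Green = 106


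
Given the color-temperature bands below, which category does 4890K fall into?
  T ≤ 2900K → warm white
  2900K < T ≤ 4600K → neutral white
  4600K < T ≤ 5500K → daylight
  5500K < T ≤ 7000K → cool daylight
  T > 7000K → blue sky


Temperature: 4890K
4600K < 4890K ≤ 5500K → daylight
Classification: daylight


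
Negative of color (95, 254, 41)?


Invert: (255-R, 255-G, 255-B)
R: 255-95 = 160
G: 255-254 = 1
B: 255-41 = 214
= RGB(160, 1, 214)


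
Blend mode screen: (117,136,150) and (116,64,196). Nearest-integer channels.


Screen: C = 255 - (255-A)×(255-B)/255, rounded to nearest integer
R: 255 - (255-117)×(255-116)/255 = 255 - 19182/255 ≈ 255 - 75.224 = 179.776 → 180
G: 255 - (255-136)×(255-64)/255 = 255 - 22729/255 ≈ 255 - 89.133 = 165.867 → 166
B: 255 - (255-150)×(255-196)/255 = 255 - 6195/255 ≈ 255 - 24.294 = 230.706 → 231
= RGB(180, 166, 231)


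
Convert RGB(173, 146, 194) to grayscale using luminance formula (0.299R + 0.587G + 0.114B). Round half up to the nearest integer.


Gray = 0.299×R + 0.587×G + 0.114×B
Gray = 0.299×173 + 0.587×146 + 0.114×194
Gray = 51.727 + 85.702 + 22.116
Gray = 159.545 → round half up → 160
Gray = 160


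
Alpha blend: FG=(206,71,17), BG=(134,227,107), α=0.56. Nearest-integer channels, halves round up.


C = α×F + (1-α)×B, with 1-α = 0.44
R: 0.56×206 + 0.44×134 = 115.36 + 58.96 = 174.32 → 174
G: 0.56×71 + 0.44×227 = 39.76 + 99.88 = 139.64 → 140
B: 0.56×17 + 0.44×107 = 9.52 + 47.08 = 56.60 → 57
= RGB(174, 140, 57)


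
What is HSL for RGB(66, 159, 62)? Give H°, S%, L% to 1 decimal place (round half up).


Normalize: R'=66/255≈0.2588, G'=159/255≈0.6235, B'=62/255≈0.2431
Max=159/255, Min=62/255, Δ=Max-Min=97/255
L = (Max+Min)/2 = (159+62)/510 = 221/510 = 0.43333… → L = 43.3%
L ≤ 0.5 → S = Δ/(Max+Min) = 97/(159+62) = 97/221 = 0.43891… → S = 43.9%
(the 1/255 factors cancel in S and H, so raw channel differences can be used)
Max is G' → H = 60 × ((B-R)/Δ + 2) = 60 × ((62-66)/97 + 2)
  -4/97 + 2 = -0.0412… + 2 = 1.9587…
  H = 60 × 1.9587… = 117.525…° → H = 117.5°
= HSL(117.5°, 43.9%, 43.3%)


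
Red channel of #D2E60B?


Color: #D2E60B
R = D2 = 210
G = E6 = 230
B = 0B = 11
Red = 210


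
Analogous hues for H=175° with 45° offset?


Base hue: 175°
Left analog: (175 - 45) mod 360 = 130°
Right analog: (175 + 45) mod 360 = 220°
Analogous hues = 130° and 220°


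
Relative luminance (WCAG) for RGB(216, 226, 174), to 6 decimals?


Linearize each channel (sRGB transfer function): c = v/255; c_lin = c/12.92 if c ≤ 0.04045, else ((c+0.055)/1.055)^2.4
  R: 216/255 ≈ 0.847059 > 0.04045 → ((0.847059+0.055)/1.055)^2.4 ≈ 0.686685
  G: 226/255 ≈ 0.886275 > 0.04045 → ((0.886275+0.055)/1.055)^2.4 ≈ 0.760525
  B: 174/255 ≈ 0.682353 > 0.04045 → ((0.682353+0.055)/1.055)^2.4 ≈ 0.423268
R_lin = 0.686685, G_lin = 0.760525, B_lin = 0.423268
L = 0.2126×R + 0.7152×G + 0.0722×B
L = 0.2126×0.686685 + 0.7152×0.760525 + 0.0722×0.423268
L ≈ 0.720476


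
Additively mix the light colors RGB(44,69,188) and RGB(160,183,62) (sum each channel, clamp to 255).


Additive: each channel = min(255, C₁+C₂)
R: 44+160 = 204 → 204
G: 69+183 = 252 → 252
B: 188+62 = 250 → 250
= RGB(204, 252, 250)


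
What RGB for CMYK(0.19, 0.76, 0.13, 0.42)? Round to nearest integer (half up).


R = 255 × (1-C) × (1-K) = 255 × 0.81 × 0.58 = 119.799 → 120
G = 255 × (1-M) × (1-K) = 255 × 0.24 × 0.58 = 35.496 → 35
B = 255 × (1-Y) × (1-K) = 255 × 0.87 × 0.58 = 128.673 → 129
= RGB(120, 35, 129)


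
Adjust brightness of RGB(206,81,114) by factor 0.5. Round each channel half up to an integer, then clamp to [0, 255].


Multiply each channel by 0.5, round half up, clamp to [0, 255]
R: 206×0.5 = 103
G: 81×0.5 = 40.5 → round → 41
B: 114×0.5 = 57
= RGB(103, 41, 57)


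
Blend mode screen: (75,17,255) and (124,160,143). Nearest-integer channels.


Screen: C = 255 - (255-A)×(255-B)/255, rounded to nearest integer
R: 255 - (255-75)×(255-124)/255 = 255 - 23580/255 ≈ 255 - 92.471 = 162.529 → 163
G: 255 - (255-17)×(255-160)/255 = 255 - 22610/255 ≈ 255 - 88.667 = 166.333 → 166
B: 255 - (255-255)×(255-143)/255 = 255 - 0/255 ≈ 255 - 0.000 = 255.000 → 255
= RGB(163, 166, 255)


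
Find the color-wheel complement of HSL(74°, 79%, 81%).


Complement = opposite side of color wheel = hue + 180°
H' = (74 + 180) mod 360 = 254°
S and L unchanged.
= HSL(254°, 79%, 81%)


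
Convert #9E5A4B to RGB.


9E → 158 (R)
5A → 90 (G)
4B → 75 (B)
= RGB(158, 90, 75)


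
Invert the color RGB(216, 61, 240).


Invert: (255-R, 255-G, 255-B)
R: 255-216 = 39
G: 255-61 = 194
B: 255-240 = 15
= RGB(39, 194, 15)


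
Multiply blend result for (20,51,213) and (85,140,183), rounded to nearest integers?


Multiply: C = A×B/255, rounded to nearest integer
R: 20×85/255 = 1700/255 ≈ 6.667 → 7
G: 51×140/255 = 7140/255 ≈ 28.000 → 28
B: 213×183/255 = 38979/255 ≈ 152.859 → 153
= RGB(7, 28, 153)


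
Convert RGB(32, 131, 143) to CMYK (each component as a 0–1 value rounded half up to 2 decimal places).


R'=32/255≈0.1255, G'=131/255≈0.5137, B'=143/255≈0.5608
K = 1 - max(R',G',B') = 1 - 143/255 = 112/255 = 0.43921… → 0.44
(1-R'-K)/(1-K) simplifies to (max-R)/max with max = 143:
C = (143-32)/143 = 111/143 = 0.77622… → 0.78
M = (143-131)/143 = 12/143 = 0.08391… → 0.08
Y = (143-143)/143 = 0/143 = 0 → 0.00
= CMYK(0.78, 0.08, 0.00, 0.44)


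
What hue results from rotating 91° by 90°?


New hue = (H + rotation) mod 360
New hue = (91 + 90) mod 360
= 181 mod 360
= 181°


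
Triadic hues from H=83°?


Triadic: equally spaced at 120° intervals
H1 = 83°
H2 = (83 + 120) mod 360 = 203°
H3 = (83 + 240) mod 360 = 323°
Triadic = 83°, 203°, 323°


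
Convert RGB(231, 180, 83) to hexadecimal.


R = 231 → E7 (hex)
G = 180 → B4 (hex)
B = 83 → 53 (hex)
Hex = #E7B453


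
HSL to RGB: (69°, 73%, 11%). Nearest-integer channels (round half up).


H=69°, S=0.73, L=0.11
C = (1-|2L-1|)×S = (1-|-0.78|)×0.73 = 0.1606
H' = H/60 = 69/60 ≈ 1.1500; X = C×(1-|H' mod 2 - 1|) = 0.13651
m = L - C/2 = 0.11 - 0.0803 = 0.0297
Sector ⌊H'⌋ = 1 → (R',G',B') = (0.13651, 0.1606, 0.0)
RGB = ((R'+m)×255, (G'+m)×255, (B'+m)×255) = (42.38355, 48.5265, 7.5735)
Round half up → RGB(42, 49, 8)


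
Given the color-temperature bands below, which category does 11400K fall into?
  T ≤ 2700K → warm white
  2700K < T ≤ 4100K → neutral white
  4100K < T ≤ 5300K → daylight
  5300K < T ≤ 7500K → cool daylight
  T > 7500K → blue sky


Temperature: 11400K
11400K > 7500K → blue sky
Classification: blue sky


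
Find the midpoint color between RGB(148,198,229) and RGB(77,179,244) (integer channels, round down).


Midpoint: each channel = ⌊(C₁+C₂)/2⌋
R: ⌊(148+77)/2⌋ = 112
G: ⌊(198+179)/2⌋ = 188
B: ⌊(229+244)/2⌋ = 236
= RGB(112, 188, 236)


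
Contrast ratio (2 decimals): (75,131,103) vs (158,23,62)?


Linearize each sRGB channel c=v/255: c/12.92 if c ≤ 0.04045 else ((c+0.055)/1.055)^2.4
L = 0.2126×R_lin + 0.7152×G_lin + 0.0722×B_lin
Color 1 (75,131,103):
  R=75: 75/255≈0.2941 > 0.04045 → ((0.2941+0.055)/1.055)^2.4 ≈ 0.07036
  G=131: 131/255≈0.5137 > 0.04045 → ((0.5137+0.055)/1.055)^2.4 ≈ 0.22697
  B=103: 103/255≈0.4039 > 0.04045 → ((0.4039+0.055)/1.055)^2.4 ≈ 0.13563
  L1 = 0.2126×0.07036 + 0.7152×0.22697 + 0.0722×0.13563 ≈ 0.18708
Color 2 (158,23,62):
  R=158: 158/255≈0.6196 > 0.04045 → ((0.6196+0.055)/1.055)^2.4 ≈ 0.34191
  G=23: 23/255≈0.0902 > 0.04045 → ((0.0902+0.055)/1.055)^2.4 ≈ 0.00857
  B=62: 62/255≈0.2431 > 0.04045 → ((0.2431+0.055)/1.055)^2.4 ≈ 0.04817
  L2 = 0.2126×0.34191 + 0.7152×0.00857 + 0.0722×0.04817 ≈ 0.08230
Lighter = 0.18708, Darker = 0.08230
Ratio = (L_lighter + 0.05) / (L_darker + 0.05)
Ratio = (0.18708 + 0.05) / (0.08230 + 0.05) = 0.23708 / 0.13230 ≈ 1.7920
Ratio ≈ 1.79:1


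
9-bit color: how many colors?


Colors = 2^bits = 2^9
= 512 colors


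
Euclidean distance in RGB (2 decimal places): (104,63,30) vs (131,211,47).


d = √[(R₁-R₂)² + (G₁-G₂)² + (B₁-B₂)²]
d = √[(104-131)² + (63-211)² + (30-47)²]
d = √[729 + 21904 + 289]
d = √22922
d ≈ 151.40


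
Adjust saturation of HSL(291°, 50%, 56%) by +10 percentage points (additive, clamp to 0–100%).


Original S = 50%
Adjustment = +10 percentage points
New S = 50 + (10) = 60
Clamp to [0, 100] → 60
= HSL(291°, 60%, 56%)


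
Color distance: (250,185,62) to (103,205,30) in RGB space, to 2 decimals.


d = √[(R₁-R₂)² + (G₁-G₂)² + (B₁-B₂)²]
d = √[(250-103)² + (185-205)² + (62-30)²]
d = √[21609 + 400 + 1024]
d = √23033
d ≈ 151.77


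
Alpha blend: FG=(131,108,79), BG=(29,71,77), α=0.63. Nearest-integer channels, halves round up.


C = α×F + (1-α)×B, with 1-α = 0.37
R: 0.63×131 + 0.37×29 = 82.53 + 10.73 = 93.26 → 93
G: 0.63×108 + 0.37×71 = 68.04 + 26.27 = 94.31 → 94
B: 0.63×79 + 0.37×77 = 49.77 + 28.49 = 78.26 → 78
= RGB(93, 94, 78)


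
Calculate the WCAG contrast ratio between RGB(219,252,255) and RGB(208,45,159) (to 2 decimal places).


Linearize each sRGB channel c=v/255: c/12.92 if c ≤ 0.04045 else ((c+0.055)/1.055)^2.4
L = 0.2126×R_lin + 0.7152×G_lin + 0.0722×B_lin
Color 1 (219,252,255):
  R=219: 219/255≈0.8588 > 0.04045 → ((0.8588+0.055)/1.055)^2.4 ≈ 0.70838
  G=252: 252/255≈0.9882 > 0.04045 → ((0.9882+0.055)/1.055)^2.4 ≈ 0.97345
  B=255: 255/255≈1.0000 > 0.04045 → ((1.0000+0.055)/1.055)^2.4 ≈ 1.00000
  L1 = 0.2126×0.70838 + 0.7152×0.97345 + 0.0722×1.00000 ≈ 0.91901
Color 2 (208,45,159):
  R=208: 208/255≈0.8157 > 0.04045 → ((0.8157+0.055)/1.055)^2.4 ≈ 0.63076
  G=45: 45/255≈0.1765 > 0.04045 → ((0.1765+0.055)/1.055)^2.4 ≈ 0.02624
  B=159: 159/255≈0.6235 > 0.04045 → ((0.6235+0.055)/1.055)^2.4 ≈ 0.34670
  L2 = 0.2126×0.63076 + 0.7152×0.02624 + 0.0722×0.34670 ≈ 0.17790
Lighter = 0.91901, Darker = 0.17790
Ratio = (L_lighter + 0.05) / (L_darker + 0.05)
Ratio = (0.91901 + 0.05) / (0.17790 + 0.05) = 0.96901 / 0.22790 ≈ 4.2519
Ratio ≈ 4.25:1


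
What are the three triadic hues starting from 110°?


Triadic: equally spaced at 120° intervals
H1 = 110°
H2 = (110 + 120) mod 360 = 230°
H3 = (110 + 240) mod 360 = 350°
Triadic = 110°, 230°, 350°


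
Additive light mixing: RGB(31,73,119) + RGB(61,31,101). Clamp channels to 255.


Additive: each channel = min(255, C₁+C₂)
R: 31+61 = 92 → 92
G: 73+31 = 104 → 104
B: 119+101 = 220 → 220
= RGB(92, 104, 220)


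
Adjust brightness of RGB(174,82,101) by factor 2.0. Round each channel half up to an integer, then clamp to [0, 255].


Multiply each channel by 2.0, round half up, clamp to [0, 255]
R: 174×2.0 = 348 → clamp → 255
G: 82×2.0 = 164
B: 101×2.0 = 202
= RGB(255, 164, 202)


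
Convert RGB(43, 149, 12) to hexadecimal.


R = 43 → 2B (hex)
G = 149 → 95 (hex)
B = 12 → 0C (hex)
Hex = #2B950C


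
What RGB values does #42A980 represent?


42 → 66 (R)
A9 → 169 (G)
80 → 128 (B)
= RGB(66, 169, 128)


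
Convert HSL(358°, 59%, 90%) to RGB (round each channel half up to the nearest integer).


H=358°, S=0.59, L=0.90
C = (1-|2L-1|)×S = (1-|0.80|)×0.59 = 0.118
H' = H/60 = 358/60 ≈ 5.9667; X = C×(1-|H' mod 2 - 1|) ≈ 0.0039
m = L - C/2 = 0.90 - 0.059 = 0.841
Sector ⌊H'⌋ = 5 → (R',G',B') = (0.118, 0.0, ≈0.0039)
RGB = ((R'+m)×255, (G'+m)×255, (B'+m)×255) = (244.545, 214.455, 215.458)
Round half up → RGB(245, 214, 215)


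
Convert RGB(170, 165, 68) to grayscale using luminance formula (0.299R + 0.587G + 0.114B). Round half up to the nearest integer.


Gray = 0.299×R + 0.587×G + 0.114×B
Gray = 0.299×170 + 0.587×165 + 0.114×68
Gray = 50.830 + 96.855 + 7.752
Gray = 155.437 → round half up → 155
Gray = 155


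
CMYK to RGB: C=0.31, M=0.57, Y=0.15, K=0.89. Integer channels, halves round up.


R = 255 × (1-C) × (1-K) = 255 × 0.69 × 0.11 = 19.3545 → 19
G = 255 × (1-M) × (1-K) = 255 × 0.43 × 0.11 = 12.0615 → 12
B = 255 × (1-Y) × (1-K) = 255 × 0.85 × 0.11 = 23.8425 → 24
= RGB(19, 12, 24)


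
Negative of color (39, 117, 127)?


Invert: (255-R, 255-G, 255-B)
R: 255-39 = 216
G: 255-117 = 138
B: 255-127 = 128
= RGB(216, 138, 128)


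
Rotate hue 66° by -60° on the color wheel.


New hue = (H + rotation) mod 360
New hue = (66 -60) mod 360
= 6 mod 360
= 6°


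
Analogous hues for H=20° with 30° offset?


Base hue: 20°
Left analog: (20 - 30) mod 360 = 350°
Right analog: (20 + 30) mod 360 = 50°
Analogous hues = 350° and 50°


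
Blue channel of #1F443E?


Color: #1F443E
R = 1F = 31
G = 44 = 68
B = 3E = 62
Blue = 62


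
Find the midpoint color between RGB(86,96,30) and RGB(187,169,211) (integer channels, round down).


Midpoint: each channel = ⌊(C₁+C₂)/2⌋
R: ⌊(86+187)/2⌋ = 136
G: ⌊(96+169)/2⌋ = 132
B: ⌊(30+211)/2⌋ = 120
= RGB(136, 132, 120)


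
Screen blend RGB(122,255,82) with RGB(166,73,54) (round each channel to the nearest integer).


Screen: C = 255 - (255-A)×(255-B)/255, rounded to nearest integer
R: 255 - (255-122)×(255-166)/255 = 255 - 11837/255 ≈ 255 - 46.420 = 208.580 → 209
G: 255 - (255-255)×(255-73)/255 = 255 - 0/255 ≈ 255 - 0.000 = 255.000 → 255
B: 255 - (255-82)×(255-54)/255 = 255 - 34773/255 ≈ 255 - 136.365 = 118.635 → 119
= RGB(209, 255, 119)


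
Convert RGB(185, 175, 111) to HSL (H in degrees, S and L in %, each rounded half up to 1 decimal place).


Normalize: R'=185/255≈0.7255, G'=175/255≈0.6863, B'=111/255≈0.4353
Max=185/255, Min=111/255, Δ=Max-Min=74/255
L = (Max+Min)/2 = (185+111)/510 = 296/510 = 0.58039… → L = 58.0%
L > 0.5 → S = Δ/(2-Max-Min) = 74/(510-185-111) = 74/214 = 0.34579… → S = 34.6%
(the 1/255 factors cancel in S and H, so raw channel differences can be used)
Max is R' → H = 60 × (((G-B)/Δ) mod 6) = 60 × (((175-111)/74) mod 6)
  64/74 = 0.8648…
  H = 60 × 0.8648… = 51.891…° → H = 51.9°
= HSL(51.9°, 34.6%, 58.0%)


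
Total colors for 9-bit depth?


Colors = 2^bits = 2^9
= 512 colors


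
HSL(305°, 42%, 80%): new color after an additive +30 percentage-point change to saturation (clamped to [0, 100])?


Original S = 42%
Adjustment = +30 percentage points
New S = 42 + (30) = 72
Clamp to [0, 100] → 72
= HSL(305°, 72%, 80%)


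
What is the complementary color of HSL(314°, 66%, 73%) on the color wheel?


Complement = opposite side of color wheel = hue + 180°
H' = (314 + 180) mod 360 = 134°
S and L unchanged.
= HSL(134°, 66%, 73%)


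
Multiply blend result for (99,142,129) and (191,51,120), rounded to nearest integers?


Multiply: C = A×B/255, rounded to nearest integer
R: 99×191/255 = 18909/255 ≈ 74.153 → 74
G: 142×51/255 = 7242/255 ≈ 28.400 → 28
B: 129×120/255 = 15480/255 ≈ 60.706 → 61
= RGB(74, 28, 61)


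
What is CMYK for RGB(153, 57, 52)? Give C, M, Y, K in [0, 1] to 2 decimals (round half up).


R'=153/255≈0.6000, G'=57/255≈0.2235, B'=52/255≈0.2039
K = 1 - max(R',G',B') = 1 - 153/255 = 102/255 = 0.4 → 0.40
(1-R'-K)/(1-K) simplifies to (max-R)/max with max = 153:
C = (153-153)/153 = 0/153 = 0 → 0.00
M = (153-57)/153 = 96/153 = 0.62745… → 0.63
Y = (153-52)/153 = 101/153 = 0.66013… → 0.66
= CMYK(0.00, 0.63, 0.66, 0.40)


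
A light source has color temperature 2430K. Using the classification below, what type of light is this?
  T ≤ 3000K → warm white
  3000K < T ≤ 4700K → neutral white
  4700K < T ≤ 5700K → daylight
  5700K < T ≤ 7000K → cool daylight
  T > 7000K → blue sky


Temperature: 2430K
2430K ≤ 3000K → warm white
Classification: warm white


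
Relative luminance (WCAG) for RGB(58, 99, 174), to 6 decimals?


Linearize each channel (sRGB transfer function): c = v/255; c_lin = c/12.92 if c ≤ 0.04045, else ((c+0.055)/1.055)^2.4
  R: 58/255 ≈ 0.227451 > 0.04045 → ((0.227451+0.055)/1.055)^2.4 ≈ 0.042311
  G: 99/255 ≈ 0.388235 > 0.04045 → ((0.388235+0.055)/1.055)^2.4 ≈ 0.124772
  B: 174/255 ≈ 0.682353 > 0.04045 → ((0.682353+0.055)/1.055)^2.4 ≈ 0.423268
R_lin = 0.042311, G_lin = 0.124772, B_lin = 0.423268
L = 0.2126×R + 0.7152×G + 0.0722×B
L = 0.2126×0.042311 + 0.7152×0.124772 + 0.0722×0.423268
L ≈ 0.128792


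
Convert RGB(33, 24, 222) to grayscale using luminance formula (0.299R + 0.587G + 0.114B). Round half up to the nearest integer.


Gray = 0.299×R + 0.587×G + 0.114×B
Gray = 0.299×33 + 0.587×24 + 0.114×222
Gray = 9.867 + 14.088 + 25.308
Gray = 49.263 → round half up → 49
Gray = 49


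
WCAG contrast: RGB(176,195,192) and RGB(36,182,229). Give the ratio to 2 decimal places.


Linearize each sRGB channel c=v/255: c/12.92 if c ≤ 0.04045 else ((c+0.055)/1.055)^2.4
L = 0.2126×R_lin + 0.7152×G_lin + 0.0722×B_lin
Color 1 (176,195,192):
  R=176: 176/255≈0.6902 > 0.04045 → ((0.6902+0.055)/1.055)^2.4 ≈ 0.43415
  G=195: 195/255≈0.7647 > 0.04045 → ((0.7647+0.055)/1.055)^2.4 ≈ 0.54572
  B=192: 192/255≈0.7529 > 0.04045 → ((0.7529+0.055)/1.055)^2.4 ≈ 0.52712
  L1 = 0.2126×0.43415 + 0.7152×0.54572 + 0.0722×0.52712 ≈ 0.52066
Color 2 (36,182,229):
  R=36: 36/255≈0.1412 > 0.04045 → ((0.1412+0.055)/1.055)^2.4 ≈ 0.01764
  G=182: 182/255≈0.7137 > 0.04045 → ((0.7137+0.055)/1.055)^2.4 ≈ 0.46778
  B=229: 229/255≈0.8980 > 0.04045 → ((0.8980+0.055)/1.055)^2.4 ≈ 0.78354
  L2 = 0.2126×0.01764 + 0.7152×0.46778 + 0.0722×0.78354 ≈ 0.39488
Lighter = 0.52066, Darker = 0.39488
Ratio = (L_lighter + 0.05) / (L_darker + 0.05)
Ratio = (0.52066 + 0.05) / (0.39488 + 0.05) = 0.57066 / 0.44488 ≈ 1.2827
Ratio ≈ 1.28:1


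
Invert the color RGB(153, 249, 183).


Invert: (255-R, 255-G, 255-B)
R: 255-153 = 102
G: 255-249 = 6
B: 255-183 = 72
= RGB(102, 6, 72)


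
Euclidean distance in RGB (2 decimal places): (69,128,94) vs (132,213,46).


d = √[(R₁-R₂)² + (G₁-G₂)² + (B₁-B₂)²]
d = √[(69-132)² + (128-213)² + (94-46)²]
d = √[3969 + 7225 + 2304]
d = √13498
d ≈ 116.18


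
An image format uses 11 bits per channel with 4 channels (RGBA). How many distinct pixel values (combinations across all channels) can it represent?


Total bits = 11 bits/channel × 4 channels = 44 bits
Distinct pixel values = 2^44
= 17,592,186,044,416 pixel values


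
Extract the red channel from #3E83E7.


Color: #3E83E7
R = 3E = 62
G = 83 = 131
B = E7 = 231
Red = 62


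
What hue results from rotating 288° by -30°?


New hue = (H + rotation) mod 360
New hue = (288 -30) mod 360
= 258 mod 360
= 258°


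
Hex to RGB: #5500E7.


55 → 85 (R)
00 → 0 (G)
E7 → 231 (B)
= RGB(85, 0, 231)


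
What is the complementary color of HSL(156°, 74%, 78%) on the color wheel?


Complement = opposite side of color wheel = hue + 180°
H' = (156 + 180) mod 360 = 336°
S and L unchanged.
= HSL(336°, 74%, 78%)


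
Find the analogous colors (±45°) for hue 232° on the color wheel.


Base hue: 232°
Left analog: (232 - 45) mod 360 = 187°
Right analog: (232 + 45) mod 360 = 277°
Analogous hues = 187° and 277°


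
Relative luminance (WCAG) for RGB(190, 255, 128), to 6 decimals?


Linearize each channel (sRGB transfer function): c = v/255; c_lin = c/12.92 if c ≤ 0.04045, else ((c+0.055)/1.055)^2.4
  R: 190/255 ≈ 0.745098 > 0.04045 → ((0.745098+0.055)/1.055)^2.4 ≈ 0.514918
  G: 255/255 ≈ 1.000000 > 0.04045 → ((1.000000+0.055)/1.055)^2.4 ≈ 1.000000
  B: 128/255 ≈ 0.501961 > 0.04045 → ((0.501961+0.055)/1.055)^2.4 ≈ 0.215861
R_lin = 0.514918, G_lin = 1.000000, B_lin = 0.215861
L = 0.2126×R + 0.7152×G + 0.0722×B
L = 0.2126×0.514918 + 0.7152×1.000000 + 0.0722×0.215861
L ≈ 0.840257


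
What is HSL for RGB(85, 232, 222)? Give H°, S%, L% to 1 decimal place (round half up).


Normalize: R'=85/255≈0.3333, G'=232/255≈0.9098, B'=222/255≈0.8706
Max=232/255, Min=85/255, Δ=Max-Min=147/255
L = (Max+Min)/2 = (232+85)/510 = 317/510 = 0.62156… → L = 62.2%
L > 0.5 → S = Δ/(2-Max-Min) = 147/(510-232-85) = 147/193 = 0.76165… → S = 76.2%
(the 1/255 factors cancel in S and H, so raw channel differences can be used)
Max is G' → H = 60 × ((B-R)/Δ + 2) = 60 × ((222-85)/147 + 2)
  137/147 + 2 = 0.9319… + 2 = 2.9319…
  H = 60 × 2.9319… = 175.918…° → H = 175.9°
= HSL(175.9°, 76.2%, 62.2%)


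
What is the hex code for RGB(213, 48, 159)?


R = 213 → D5 (hex)
G = 48 → 30 (hex)
B = 159 → 9F (hex)
Hex = #D5309F


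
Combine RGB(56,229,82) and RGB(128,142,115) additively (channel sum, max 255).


Additive: each channel = min(255, C₁+C₂)
R: 56+128 = 184 → 184
G: 229+142 = 371 → 255
B: 82+115 = 197 → 197
= RGB(184, 255, 197)


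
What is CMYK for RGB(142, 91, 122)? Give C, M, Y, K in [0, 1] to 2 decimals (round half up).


R'=142/255≈0.5569, G'=91/255≈0.3569, B'=122/255≈0.4784
K = 1 - max(R',G',B') = 1 - 142/255 = 113/255 = 0.44313… → 0.44
(1-R'-K)/(1-K) simplifies to (max-R)/max with max = 142:
C = (142-142)/142 = 0/142 = 0 → 0.00
M = (142-91)/142 = 51/142 = 0.35915… → 0.36
Y = (142-122)/142 = 20/142 = 0.14084… → 0.14
= CMYK(0.00, 0.36, 0.14, 0.44)


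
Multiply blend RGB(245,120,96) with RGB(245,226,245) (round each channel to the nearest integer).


Multiply: C = A×B/255, rounded to nearest integer
R: 245×245/255 = 60025/255 ≈ 235.392 → 235
G: 120×226/255 = 27120/255 ≈ 106.353 → 106
B: 96×245/255 = 23520/255 ≈ 92.235 → 92
= RGB(235, 106, 92)


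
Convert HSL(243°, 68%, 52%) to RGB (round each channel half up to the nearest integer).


H=243°, S=0.68, L=0.52
C = (1-|2L-1|)×S = (1-|0.04|)×0.68 = 0.6528
H' = H/60 = 243/60 ≈ 4.0500; X = C×(1-|H' mod 2 - 1|) = 0.03264
m = L - C/2 = 0.52 - 0.3264 = 0.1936
Sector ⌊H'⌋ = 4 → (R',G',B') = (0.03264, 0.0, 0.6528)
RGB = ((R'+m)×255, (G'+m)×255, (B'+m)×255) = (57.6912, 49.368, 215.832)
Round half up → RGB(58, 49, 216)


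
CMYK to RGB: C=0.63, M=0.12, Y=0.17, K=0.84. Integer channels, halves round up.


R = 255 × (1-C) × (1-K) = 255 × 0.37 × 0.16 = 15.096 → 15
G = 255 × (1-M) × (1-K) = 255 × 0.88 × 0.16 = 35.904 → 36
B = 255 × (1-Y) × (1-K) = 255 × 0.83 × 0.16 = 33.864 → 34
= RGB(15, 36, 34)


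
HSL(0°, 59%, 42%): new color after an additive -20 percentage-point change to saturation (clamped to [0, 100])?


Original S = 59%
Adjustment = -20 percentage points
New S = 59 + (-20) = 39
Clamp to [0, 100] → 39
= HSL(0°, 39%, 42%)


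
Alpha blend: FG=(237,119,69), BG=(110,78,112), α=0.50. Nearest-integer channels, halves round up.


C = α×F + (1-α)×B, with 1-α = 0.50
R: 0.50×237 + 0.50×110 = 118.50 + 55.00 = 173.50 → 174
G: 0.50×119 + 0.50×78 = 59.50 + 39.00 = 98.50 → 99
B: 0.50×69 + 0.50×112 = 34.50 + 56.00 = 90.50 → 91
= RGB(174, 99, 91)


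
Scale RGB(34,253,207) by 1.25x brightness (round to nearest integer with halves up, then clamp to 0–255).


Multiply each channel by 1.25, round half up, clamp to [0, 255]
R: 34×1.25 = 42.5 → round → 43
G: 253×1.25 = 316.25 → round → 316 → clamp → 255
B: 207×1.25 = 258.75 → round → 259 → clamp → 255
= RGB(43, 255, 255)


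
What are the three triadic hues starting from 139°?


Triadic: equally spaced at 120° intervals
H1 = 139°
H2 = (139 + 120) mod 360 = 259°
H3 = (139 + 240) mod 360 = 19°
Triadic = 139°, 259°, 19°


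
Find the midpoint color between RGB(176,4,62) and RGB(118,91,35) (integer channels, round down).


Midpoint: each channel = ⌊(C₁+C₂)/2⌋
R: ⌊(176+118)/2⌋ = 147
G: ⌊(4+91)/2⌋ = 47
B: ⌊(62+35)/2⌋ = 48
= RGB(147, 47, 48)


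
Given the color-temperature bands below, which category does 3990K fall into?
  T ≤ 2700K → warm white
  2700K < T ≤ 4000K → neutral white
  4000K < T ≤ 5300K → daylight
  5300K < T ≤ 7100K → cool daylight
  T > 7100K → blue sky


Temperature: 3990K
2700K < 3990K ≤ 4000K → neutral white
Classification: neutral white


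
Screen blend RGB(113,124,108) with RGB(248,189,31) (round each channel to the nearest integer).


Screen: C = 255 - (255-A)×(255-B)/255, rounded to nearest integer
R: 255 - (255-113)×(255-248)/255 = 255 - 994/255 ≈ 255 - 3.898 = 251.102 → 251
G: 255 - (255-124)×(255-189)/255 = 255 - 8646/255 ≈ 255 - 33.906 = 221.094 → 221
B: 255 - (255-108)×(255-31)/255 = 255 - 32928/255 ≈ 255 - 129.129 = 125.871 → 126
= RGB(251, 221, 126)


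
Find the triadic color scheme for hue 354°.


Triadic: equally spaced at 120° intervals
H1 = 354°
H2 = (354 + 120) mod 360 = 114°
H3 = (354 + 240) mod 360 = 234°
Triadic = 354°, 114°, 234°


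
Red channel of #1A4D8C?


Color: #1A4D8C
R = 1A = 26
G = 4D = 77
B = 8C = 140
Red = 26


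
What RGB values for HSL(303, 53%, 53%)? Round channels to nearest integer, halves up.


H=303°, S=0.53, L=0.53
C = (1-|2L-1|)×S = (1-|0.06|)×0.53 = 0.4982
H' = H/60 = 303/60 ≈ 5.0500; X = C×(1-|H' mod 2 - 1|) = 0.47329
m = L - C/2 = 0.53 - 0.2491 = 0.2809
Sector ⌊H'⌋ = 5 → (R',G',B') = (0.4982, 0.0, 0.47329)
RGB = ((R'+m)×255, (G'+m)×255, (B'+m)×255) = (198.6705, 71.6295, 192.31845)
Round half up → RGB(199, 72, 192)
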